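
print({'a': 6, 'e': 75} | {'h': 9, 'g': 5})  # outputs {'a': 6, 'e': 75, 'h': 9, 'g': 5}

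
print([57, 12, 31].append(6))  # None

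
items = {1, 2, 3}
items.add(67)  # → {1, 2, 3, 67}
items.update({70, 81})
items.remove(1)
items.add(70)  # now {2, 3, 67, 70, 81}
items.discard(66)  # {2, 3, 67, 70, 81}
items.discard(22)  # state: {2, 3, 67, 70, 81}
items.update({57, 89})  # {2, 3, 57, 67, 70, 81, 89}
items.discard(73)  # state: {2, 3, 57, 67, 70, 81, 89}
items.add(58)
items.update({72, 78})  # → {2, 3, 57, 58, 67, 70, 72, 78, 81, 89}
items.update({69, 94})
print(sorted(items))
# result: [2, 3, 57, 58, 67, 69, 70, 72, 78, 81, 89, 94]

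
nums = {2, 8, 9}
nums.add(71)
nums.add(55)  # {2, 8, 9, 55, 71}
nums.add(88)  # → {2, 8, 9, 55, 71, 88}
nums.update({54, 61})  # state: {2, 8, 9, 54, 55, 61, 71, 88}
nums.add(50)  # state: {2, 8, 9, 50, 54, 55, 61, 71, 88}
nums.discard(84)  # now {2, 8, 9, 50, 54, 55, 61, 71, 88}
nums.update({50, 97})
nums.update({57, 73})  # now {2, 8, 9, 50, 54, 55, 57, 61, 71, 73, 88, 97}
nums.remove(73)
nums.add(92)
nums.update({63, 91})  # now {2, 8, 9, 50, 54, 55, 57, 61, 63, 71, 88, 91, 92, 97}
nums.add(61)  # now {2, 8, 9, 50, 54, 55, 57, 61, 63, 71, 88, 91, 92, 97}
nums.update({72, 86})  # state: {2, 8, 9, 50, 54, 55, 57, 61, 63, 71, 72, 86, 88, 91, 92, 97}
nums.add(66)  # {2, 8, 9, 50, 54, 55, 57, 61, 63, 66, 71, 72, 86, 88, 91, 92, 97}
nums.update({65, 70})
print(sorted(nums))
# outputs [2, 8, 9, 50, 54, 55, 57, 61, 63, 65, 66, 70, 71, 72, 86, 88, 91, 92, 97]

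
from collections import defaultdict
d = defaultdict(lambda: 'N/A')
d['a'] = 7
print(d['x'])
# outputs N/A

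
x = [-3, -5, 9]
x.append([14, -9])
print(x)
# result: [-3, -5, 9, [14, -9]]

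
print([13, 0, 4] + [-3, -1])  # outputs [13, 0, 4, -3, -1]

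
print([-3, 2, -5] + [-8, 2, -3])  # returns [-3, 2, -5, -8, 2, -3]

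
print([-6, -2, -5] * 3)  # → [-6, -2, -5, -6, -2, -5, -6, -2, -5]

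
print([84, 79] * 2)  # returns [84, 79, 84, 79]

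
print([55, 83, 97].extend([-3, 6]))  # None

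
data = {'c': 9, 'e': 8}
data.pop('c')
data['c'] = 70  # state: {'e': 8, 'c': 70}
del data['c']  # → {'e': 8}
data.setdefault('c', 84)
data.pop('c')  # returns 84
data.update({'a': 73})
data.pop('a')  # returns 73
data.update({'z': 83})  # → {'e': 8, 'z': 83}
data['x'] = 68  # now {'e': 8, 'z': 83, 'x': 68}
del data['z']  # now {'e': 8, 'x': 68}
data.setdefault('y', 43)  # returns 43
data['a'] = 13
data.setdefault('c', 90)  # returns 90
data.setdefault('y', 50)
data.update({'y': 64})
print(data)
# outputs {'e': 8, 'x': 68, 'y': 64, 'a': 13, 'c': 90}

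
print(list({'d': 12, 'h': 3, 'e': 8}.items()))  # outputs [('d', 12), ('h', 3), ('e', 8)]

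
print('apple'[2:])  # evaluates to ple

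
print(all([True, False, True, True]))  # False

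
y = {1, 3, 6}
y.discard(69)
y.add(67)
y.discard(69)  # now {1, 3, 6, 67}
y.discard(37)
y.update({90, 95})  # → {1, 3, 6, 67, 90, 95}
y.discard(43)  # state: {1, 3, 6, 67, 90, 95}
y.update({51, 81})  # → {1, 3, 6, 51, 67, 81, 90, 95}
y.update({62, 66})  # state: {1, 3, 6, 51, 62, 66, 67, 81, 90, 95}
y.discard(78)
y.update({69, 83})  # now {1, 3, 6, 51, 62, 66, 67, 69, 81, 83, 90, 95}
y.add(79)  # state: {1, 3, 6, 51, 62, 66, 67, 69, 79, 81, 83, 90, 95}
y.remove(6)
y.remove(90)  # {1, 3, 51, 62, 66, 67, 69, 79, 81, 83, 95}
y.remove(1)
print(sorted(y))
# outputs [3, 51, 62, 66, 67, 69, 79, 81, 83, 95]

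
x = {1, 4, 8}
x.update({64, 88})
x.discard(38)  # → {1, 4, 8, 64, 88}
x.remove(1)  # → {4, 8, 64, 88}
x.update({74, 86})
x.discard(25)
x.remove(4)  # {8, 64, 74, 86, 88}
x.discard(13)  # {8, 64, 74, 86, 88}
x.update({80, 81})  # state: {8, 64, 74, 80, 81, 86, 88}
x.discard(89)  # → {8, 64, 74, 80, 81, 86, 88}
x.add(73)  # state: {8, 64, 73, 74, 80, 81, 86, 88}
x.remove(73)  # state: {8, 64, 74, 80, 81, 86, 88}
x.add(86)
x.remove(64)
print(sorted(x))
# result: [8, 74, 80, 81, 86, 88]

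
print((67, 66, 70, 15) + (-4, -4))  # (67, 66, 70, 15, -4, -4)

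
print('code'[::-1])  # edoc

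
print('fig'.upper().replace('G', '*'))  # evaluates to FI*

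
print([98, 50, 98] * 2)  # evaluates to [98, 50, 98, 98, 50, 98]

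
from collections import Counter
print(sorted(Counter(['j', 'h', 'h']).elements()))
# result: ['h', 'h', 'j']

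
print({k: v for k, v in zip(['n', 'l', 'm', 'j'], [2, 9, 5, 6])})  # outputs {'n': 2, 'l': 9, 'm': 5, 'j': 6}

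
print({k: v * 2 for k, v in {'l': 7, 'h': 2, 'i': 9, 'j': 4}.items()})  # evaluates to {'l': 14, 'h': 4, 'i': 18, 'j': 8}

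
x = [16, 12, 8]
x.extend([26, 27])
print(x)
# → [16, 12, 8, 26, 27]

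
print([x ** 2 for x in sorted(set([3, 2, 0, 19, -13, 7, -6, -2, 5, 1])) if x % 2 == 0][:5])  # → [36, 4, 0, 4]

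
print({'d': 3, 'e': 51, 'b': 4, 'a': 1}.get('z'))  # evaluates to None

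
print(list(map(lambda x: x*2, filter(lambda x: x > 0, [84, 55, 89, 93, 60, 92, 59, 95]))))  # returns [168, 110, 178, 186, 120, 184, 118, 190]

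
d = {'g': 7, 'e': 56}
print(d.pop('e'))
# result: 56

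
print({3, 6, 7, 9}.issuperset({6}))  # True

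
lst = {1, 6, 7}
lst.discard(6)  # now {1, 7}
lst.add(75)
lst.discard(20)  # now {1, 7, 75}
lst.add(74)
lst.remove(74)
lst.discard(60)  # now {1, 7, 75}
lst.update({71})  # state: {1, 7, 71, 75}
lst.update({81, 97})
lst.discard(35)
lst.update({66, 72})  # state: {1, 7, 66, 71, 72, 75, 81, 97}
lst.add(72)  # {1, 7, 66, 71, 72, 75, 81, 97}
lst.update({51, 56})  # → {1, 7, 51, 56, 66, 71, 72, 75, 81, 97}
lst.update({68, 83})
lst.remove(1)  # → {7, 51, 56, 66, 68, 71, 72, 75, 81, 83, 97}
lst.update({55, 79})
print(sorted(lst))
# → [7, 51, 55, 56, 66, 68, 71, 72, 75, 79, 81, 83, 97]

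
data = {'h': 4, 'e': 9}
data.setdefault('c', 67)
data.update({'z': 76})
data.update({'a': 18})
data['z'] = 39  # {'h': 4, 'e': 9, 'c': 67, 'z': 39, 'a': 18}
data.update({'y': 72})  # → {'h': 4, 'e': 9, 'c': 67, 'z': 39, 'a': 18, 'y': 72}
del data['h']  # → {'e': 9, 'c': 67, 'z': 39, 'a': 18, 'y': 72}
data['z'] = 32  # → {'e': 9, 'c': 67, 'z': 32, 'a': 18, 'y': 72}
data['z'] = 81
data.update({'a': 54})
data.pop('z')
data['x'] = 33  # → {'e': 9, 'c': 67, 'a': 54, 'y': 72, 'x': 33}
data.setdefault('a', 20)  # 54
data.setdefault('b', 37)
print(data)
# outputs {'e': 9, 'c': 67, 'a': 54, 'y': 72, 'x': 33, 'b': 37}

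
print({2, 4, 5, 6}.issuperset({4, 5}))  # True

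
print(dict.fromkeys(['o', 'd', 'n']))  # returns {'o': None, 'd': None, 'n': None}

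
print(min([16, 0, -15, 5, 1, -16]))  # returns -16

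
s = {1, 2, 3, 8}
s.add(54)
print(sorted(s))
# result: [1, 2, 3, 8, 54]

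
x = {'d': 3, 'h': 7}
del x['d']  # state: {'h': 7}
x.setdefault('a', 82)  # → 82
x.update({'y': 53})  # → {'h': 7, 'a': 82, 'y': 53}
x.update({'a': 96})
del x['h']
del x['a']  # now {'y': 53}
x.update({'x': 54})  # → {'y': 53, 'x': 54}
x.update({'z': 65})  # {'y': 53, 'x': 54, 'z': 65}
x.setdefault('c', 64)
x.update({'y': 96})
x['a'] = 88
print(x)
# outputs {'y': 96, 'x': 54, 'z': 65, 'c': 64, 'a': 88}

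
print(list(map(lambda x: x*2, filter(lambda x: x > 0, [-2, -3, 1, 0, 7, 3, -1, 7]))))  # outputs [2, 14, 6, 14]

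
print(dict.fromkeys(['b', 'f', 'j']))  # {'b': None, 'f': None, 'j': None}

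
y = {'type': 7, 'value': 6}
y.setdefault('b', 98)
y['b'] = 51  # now {'type': 7, 'value': 6, 'b': 51}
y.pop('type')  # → 7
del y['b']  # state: {'value': 6}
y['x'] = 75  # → {'value': 6, 'x': 75}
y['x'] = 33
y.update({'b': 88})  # {'value': 6, 'x': 33, 'b': 88}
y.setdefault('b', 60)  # 88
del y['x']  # {'value': 6, 'b': 88}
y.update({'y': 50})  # {'value': 6, 'b': 88, 'y': 50}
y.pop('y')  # 50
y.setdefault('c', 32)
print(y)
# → {'value': 6, 'b': 88, 'c': 32}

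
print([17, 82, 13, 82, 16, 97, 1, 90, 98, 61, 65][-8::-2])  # [82, 82]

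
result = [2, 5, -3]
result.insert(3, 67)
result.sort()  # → [-3, 2, 5, 67]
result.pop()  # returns 67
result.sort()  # [-3, 2, 5]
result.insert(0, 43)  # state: [43, -3, 2, 5]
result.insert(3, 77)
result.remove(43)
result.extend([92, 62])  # [-3, 2, 77, 5, 92, 62]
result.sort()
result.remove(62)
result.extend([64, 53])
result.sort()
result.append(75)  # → [-3, 2, 5, 53, 64, 77, 92, 75]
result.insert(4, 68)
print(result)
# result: [-3, 2, 5, 53, 68, 64, 77, 92, 75]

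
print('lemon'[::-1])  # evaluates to nomel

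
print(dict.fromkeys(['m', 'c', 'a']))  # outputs {'m': None, 'c': None, 'a': None}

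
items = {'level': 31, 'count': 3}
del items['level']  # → {'count': 3}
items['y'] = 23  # {'count': 3, 'y': 23}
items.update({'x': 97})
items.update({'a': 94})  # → {'count': 3, 'y': 23, 'x': 97, 'a': 94}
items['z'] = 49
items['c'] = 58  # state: {'count': 3, 'y': 23, 'x': 97, 'a': 94, 'z': 49, 'c': 58}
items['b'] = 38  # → {'count': 3, 'y': 23, 'x': 97, 'a': 94, 'z': 49, 'c': 58, 'b': 38}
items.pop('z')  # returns 49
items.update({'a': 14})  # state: {'count': 3, 'y': 23, 'x': 97, 'a': 14, 'c': 58, 'b': 38}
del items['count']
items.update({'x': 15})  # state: {'y': 23, 'x': 15, 'a': 14, 'c': 58, 'b': 38}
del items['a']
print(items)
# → {'y': 23, 'x': 15, 'c': 58, 'b': 38}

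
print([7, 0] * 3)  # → [7, 0, 7, 0, 7, 0]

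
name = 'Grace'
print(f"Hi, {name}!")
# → Hi, Grace!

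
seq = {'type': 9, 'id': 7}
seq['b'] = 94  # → {'type': 9, 'id': 7, 'b': 94}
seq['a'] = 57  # {'type': 9, 'id': 7, 'b': 94, 'a': 57}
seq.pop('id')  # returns 7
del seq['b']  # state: {'type': 9, 'a': 57}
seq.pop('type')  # 9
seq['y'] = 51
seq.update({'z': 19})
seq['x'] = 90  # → {'a': 57, 'y': 51, 'z': 19, 'x': 90}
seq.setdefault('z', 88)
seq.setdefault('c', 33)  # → 33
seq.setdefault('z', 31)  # 19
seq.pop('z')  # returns 19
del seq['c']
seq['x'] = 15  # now {'a': 57, 'y': 51, 'x': 15}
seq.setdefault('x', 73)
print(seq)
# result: {'a': 57, 'y': 51, 'x': 15}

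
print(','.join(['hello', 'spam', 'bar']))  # hello,spam,bar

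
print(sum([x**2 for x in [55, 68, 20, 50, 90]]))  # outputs 18649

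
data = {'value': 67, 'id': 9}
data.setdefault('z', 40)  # 40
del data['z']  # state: {'value': 67, 'id': 9}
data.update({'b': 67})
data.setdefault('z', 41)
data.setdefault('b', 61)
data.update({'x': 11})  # {'value': 67, 'id': 9, 'b': 67, 'z': 41, 'x': 11}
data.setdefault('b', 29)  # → 67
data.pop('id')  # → 9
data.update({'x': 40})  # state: {'value': 67, 'b': 67, 'z': 41, 'x': 40}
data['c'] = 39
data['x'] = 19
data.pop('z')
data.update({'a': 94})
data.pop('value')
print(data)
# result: {'b': 67, 'x': 19, 'c': 39, 'a': 94}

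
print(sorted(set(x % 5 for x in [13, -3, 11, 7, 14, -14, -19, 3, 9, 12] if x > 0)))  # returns [1, 2, 3, 4]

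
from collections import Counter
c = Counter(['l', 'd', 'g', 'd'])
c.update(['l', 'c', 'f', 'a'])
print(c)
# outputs Counter({'l': 2, 'd': 2, 'g': 1, 'c': 1, 'f': 1, 'a': 1})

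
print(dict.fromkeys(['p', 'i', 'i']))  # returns {'p': None, 'i': None}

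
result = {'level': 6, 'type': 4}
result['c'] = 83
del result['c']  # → {'level': 6, 'type': 4}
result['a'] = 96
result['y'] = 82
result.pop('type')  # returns 4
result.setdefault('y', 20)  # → 82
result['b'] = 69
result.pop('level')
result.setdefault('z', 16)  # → 16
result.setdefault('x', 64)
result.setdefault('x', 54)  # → 64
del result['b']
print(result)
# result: {'a': 96, 'y': 82, 'z': 16, 'x': 64}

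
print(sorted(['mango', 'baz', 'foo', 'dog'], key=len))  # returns ['baz', 'foo', 'dog', 'mango']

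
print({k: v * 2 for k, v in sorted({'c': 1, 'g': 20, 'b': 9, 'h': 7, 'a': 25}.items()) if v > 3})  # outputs {'a': 50, 'b': 18, 'g': 40, 'h': 14}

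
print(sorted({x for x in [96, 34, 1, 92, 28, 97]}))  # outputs [1, 28, 34, 92, 96, 97]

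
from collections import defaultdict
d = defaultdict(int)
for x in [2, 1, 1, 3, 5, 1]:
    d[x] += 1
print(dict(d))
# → {2: 1, 1: 3, 3: 1, 5: 1}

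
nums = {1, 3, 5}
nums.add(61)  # {1, 3, 5, 61}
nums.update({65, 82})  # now {1, 3, 5, 61, 65, 82}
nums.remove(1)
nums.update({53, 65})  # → {3, 5, 53, 61, 65, 82}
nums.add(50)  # {3, 5, 50, 53, 61, 65, 82}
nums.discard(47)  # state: {3, 5, 50, 53, 61, 65, 82}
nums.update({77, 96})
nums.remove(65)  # {3, 5, 50, 53, 61, 77, 82, 96}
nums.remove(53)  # {3, 5, 50, 61, 77, 82, 96}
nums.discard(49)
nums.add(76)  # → {3, 5, 50, 61, 76, 77, 82, 96}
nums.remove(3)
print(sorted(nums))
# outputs [5, 50, 61, 76, 77, 82, 96]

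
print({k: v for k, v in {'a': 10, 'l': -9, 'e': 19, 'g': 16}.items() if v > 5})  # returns {'a': 10, 'e': 19, 'g': 16}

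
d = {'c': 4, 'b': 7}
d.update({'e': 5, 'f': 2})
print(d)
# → {'c': 4, 'b': 7, 'e': 5, 'f': 2}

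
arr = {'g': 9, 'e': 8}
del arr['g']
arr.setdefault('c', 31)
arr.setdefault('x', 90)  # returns 90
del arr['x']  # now {'e': 8, 'c': 31}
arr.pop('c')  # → 31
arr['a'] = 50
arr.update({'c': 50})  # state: {'e': 8, 'a': 50, 'c': 50}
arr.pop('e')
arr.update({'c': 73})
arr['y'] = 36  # {'a': 50, 'c': 73, 'y': 36}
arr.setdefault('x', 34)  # 34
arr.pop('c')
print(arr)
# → {'a': 50, 'y': 36, 'x': 34}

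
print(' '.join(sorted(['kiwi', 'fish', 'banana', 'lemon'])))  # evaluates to banana fish kiwi lemon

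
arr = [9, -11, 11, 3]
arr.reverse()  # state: [3, 11, -11, 9]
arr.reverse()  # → [9, -11, 11, 3]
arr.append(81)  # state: [9, -11, 11, 3, 81]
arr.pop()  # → 81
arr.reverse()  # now [3, 11, -11, 9]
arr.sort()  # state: [-11, 3, 9, 11]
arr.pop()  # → 11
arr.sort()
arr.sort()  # [-11, 3, 9]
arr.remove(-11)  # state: [3, 9]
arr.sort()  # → [3, 9]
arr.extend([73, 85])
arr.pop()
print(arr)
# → [3, 9, 73]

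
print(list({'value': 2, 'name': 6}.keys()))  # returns ['value', 'name']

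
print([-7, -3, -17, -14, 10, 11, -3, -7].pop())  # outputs -7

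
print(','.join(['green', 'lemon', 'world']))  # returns green,lemon,world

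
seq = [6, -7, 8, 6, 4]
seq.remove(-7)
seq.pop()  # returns 4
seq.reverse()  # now [6, 8, 6]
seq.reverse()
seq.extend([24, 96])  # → [6, 8, 6, 24, 96]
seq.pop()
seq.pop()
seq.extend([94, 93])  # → [6, 8, 6, 94, 93]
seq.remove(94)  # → [6, 8, 6, 93]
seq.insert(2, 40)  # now [6, 8, 40, 6, 93]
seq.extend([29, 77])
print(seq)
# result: [6, 8, 40, 6, 93, 29, 77]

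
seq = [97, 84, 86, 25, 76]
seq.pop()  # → 76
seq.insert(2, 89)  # [97, 84, 89, 86, 25]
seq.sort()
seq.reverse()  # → [97, 89, 86, 84, 25]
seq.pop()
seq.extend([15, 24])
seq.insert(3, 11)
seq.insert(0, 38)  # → [38, 97, 89, 86, 11, 84, 15, 24]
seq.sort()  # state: [11, 15, 24, 38, 84, 86, 89, 97]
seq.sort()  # [11, 15, 24, 38, 84, 86, 89, 97]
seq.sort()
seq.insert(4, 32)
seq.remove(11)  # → [15, 24, 38, 32, 84, 86, 89, 97]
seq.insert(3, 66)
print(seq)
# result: [15, 24, 38, 66, 32, 84, 86, 89, 97]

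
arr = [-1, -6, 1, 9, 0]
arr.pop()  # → 0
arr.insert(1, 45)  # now [-1, 45, -6, 1, 9]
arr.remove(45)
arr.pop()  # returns 9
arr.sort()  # [-6, -1, 1]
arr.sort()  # [-6, -1, 1]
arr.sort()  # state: [-6, -1, 1]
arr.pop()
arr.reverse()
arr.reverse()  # [-6, -1]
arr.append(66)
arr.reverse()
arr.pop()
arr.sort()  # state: [-1, 66]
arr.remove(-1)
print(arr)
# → [66]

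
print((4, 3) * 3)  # (4, 3, 4, 3, 4, 3)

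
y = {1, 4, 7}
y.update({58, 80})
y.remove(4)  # {1, 7, 58, 80}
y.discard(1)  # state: {7, 58, 80}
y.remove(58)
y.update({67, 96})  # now {7, 67, 80, 96}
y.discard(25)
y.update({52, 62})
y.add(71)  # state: {7, 52, 62, 67, 71, 80, 96}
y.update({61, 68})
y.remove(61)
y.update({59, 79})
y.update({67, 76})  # {7, 52, 59, 62, 67, 68, 71, 76, 79, 80, 96}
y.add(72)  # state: {7, 52, 59, 62, 67, 68, 71, 72, 76, 79, 80, 96}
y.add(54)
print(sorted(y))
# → [7, 52, 54, 59, 62, 67, 68, 71, 72, 76, 79, 80, 96]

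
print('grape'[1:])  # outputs rape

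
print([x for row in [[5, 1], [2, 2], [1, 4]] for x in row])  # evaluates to [5, 1, 2, 2, 1, 4]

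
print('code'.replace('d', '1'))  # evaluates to co1e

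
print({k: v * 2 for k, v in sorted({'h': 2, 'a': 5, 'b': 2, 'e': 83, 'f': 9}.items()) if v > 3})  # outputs {'a': 10, 'e': 166, 'f': 18}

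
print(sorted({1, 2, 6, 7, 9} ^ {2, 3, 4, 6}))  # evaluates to [1, 3, 4, 7, 9]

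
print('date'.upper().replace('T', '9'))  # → DA9E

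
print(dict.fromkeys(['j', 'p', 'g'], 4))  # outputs {'j': 4, 'p': 4, 'g': 4}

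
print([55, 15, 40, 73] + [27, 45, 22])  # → [55, 15, 40, 73, 27, 45, 22]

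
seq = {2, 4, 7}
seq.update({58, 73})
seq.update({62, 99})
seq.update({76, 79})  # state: {2, 4, 7, 58, 62, 73, 76, 79, 99}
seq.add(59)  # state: {2, 4, 7, 58, 59, 62, 73, 76, 79, 99}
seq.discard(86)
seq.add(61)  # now {2, 4, 7, 58, 59, 61, 62, 73, 76, 79, 99}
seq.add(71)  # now {2, 4, 7, 58, 59, 61, 62, 71, 73, 76, 79, 99}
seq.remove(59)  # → {2, 4, 7, 58, 61, 62, 71, 73, 76, 79, 99}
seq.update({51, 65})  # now {2, 4, 7, 51, 58, 61, 62, 65, 71, 73, 76, 79, 99}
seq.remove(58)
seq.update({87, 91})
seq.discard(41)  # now {2, 4, 7, 51, 61, 62, 65, 71, 73, 76, 79, 87, 91, 99}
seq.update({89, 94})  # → {2, 4, 7, 51, 61, 62, 65, 71, 73, 76, 79, 87, 89, 91, 94, 99}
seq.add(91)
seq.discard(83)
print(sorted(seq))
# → [2, 4, 7, 51, 61, 62, 65, 71, 73, 76, 79, 87, 89, 91, 94, 99]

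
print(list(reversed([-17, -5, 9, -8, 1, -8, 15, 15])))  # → [15, 15, -8, 1, -8, 9, -5, -17]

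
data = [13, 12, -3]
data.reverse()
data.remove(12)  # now [-3, 13]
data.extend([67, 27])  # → [-3, 13, 67, 27]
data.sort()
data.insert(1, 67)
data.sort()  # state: [-3, 13, 27, 67, 67]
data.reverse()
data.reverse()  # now [-3, 13, 27, 67, 67]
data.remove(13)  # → [-3, 27, 67, 67]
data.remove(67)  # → [-3, 27, 67]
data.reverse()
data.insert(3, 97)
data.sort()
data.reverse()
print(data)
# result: [97, 67, 27, -3]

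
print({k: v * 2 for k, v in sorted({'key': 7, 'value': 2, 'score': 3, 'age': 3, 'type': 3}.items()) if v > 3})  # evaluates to {'key': 14}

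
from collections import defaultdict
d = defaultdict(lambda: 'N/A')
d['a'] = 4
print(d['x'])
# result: N/A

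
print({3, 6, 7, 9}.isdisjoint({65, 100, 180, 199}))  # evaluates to True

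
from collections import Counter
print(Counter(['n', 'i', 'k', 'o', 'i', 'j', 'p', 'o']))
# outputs Counter({'i': 2, 'o': 2, 'n': 1, 'k': 1, 'j': 1, 'p': 1})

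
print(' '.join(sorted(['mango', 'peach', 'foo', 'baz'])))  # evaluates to baz foo mango peach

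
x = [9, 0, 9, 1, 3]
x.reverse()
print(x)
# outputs [3, 1, 9, 0, 9]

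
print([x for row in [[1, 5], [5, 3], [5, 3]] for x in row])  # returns [1, 5, 5, 3, 5, 3]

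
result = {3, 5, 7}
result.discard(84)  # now {3, 5, 7}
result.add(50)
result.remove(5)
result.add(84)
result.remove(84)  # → {3, 7, 50}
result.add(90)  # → {3, 7, 50, 90}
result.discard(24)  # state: {3, 7, 50, 90}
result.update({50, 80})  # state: {3, 7, 50, 80, 90}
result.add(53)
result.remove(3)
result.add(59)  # {7, 50, 53, 59, 80, 90}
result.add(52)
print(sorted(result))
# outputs [7, 50, 52, 53, 59, 80, 90]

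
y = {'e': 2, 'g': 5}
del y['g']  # {'e': 2}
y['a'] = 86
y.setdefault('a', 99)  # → 86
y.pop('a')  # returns 86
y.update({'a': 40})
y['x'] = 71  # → {'e': 2, 'a': 40, 'x': 71}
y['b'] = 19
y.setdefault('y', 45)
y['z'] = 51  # {'e': 2, 'a': 40, 'x': 71, 'b': 19, 'y': 45, 'z': 51}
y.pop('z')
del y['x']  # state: {'e': 2, 'a': 40, 'b': 19, 'y': 45}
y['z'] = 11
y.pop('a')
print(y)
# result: {'e': 2, 'b': 19, 'y': 45, 'z': 11}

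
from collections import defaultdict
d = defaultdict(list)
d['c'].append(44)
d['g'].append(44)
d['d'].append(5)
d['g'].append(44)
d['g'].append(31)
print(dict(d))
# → {'c': [44], 'g': [44, 44, 31], 'd': [5]}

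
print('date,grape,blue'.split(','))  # ['date', 'grape', 'blue']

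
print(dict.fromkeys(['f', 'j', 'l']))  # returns {'f': None, 'j': None, 'l': None}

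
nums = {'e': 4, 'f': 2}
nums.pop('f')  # 2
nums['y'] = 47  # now {'e': 4, 'y': 47}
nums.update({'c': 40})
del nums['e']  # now {'y': 47, 'c': 40}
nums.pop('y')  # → 47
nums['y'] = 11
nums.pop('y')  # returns 11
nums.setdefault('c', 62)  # 40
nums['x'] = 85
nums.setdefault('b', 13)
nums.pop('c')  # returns 40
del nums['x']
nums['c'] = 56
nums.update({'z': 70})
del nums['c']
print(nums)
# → {'b': 13, 'z': 70}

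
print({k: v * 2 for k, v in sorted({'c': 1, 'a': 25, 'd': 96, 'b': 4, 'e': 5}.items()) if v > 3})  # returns {'a': 50, 'b': 8, 'd': 192, 'e': 10}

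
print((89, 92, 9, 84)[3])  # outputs 84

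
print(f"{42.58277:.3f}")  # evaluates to 42.583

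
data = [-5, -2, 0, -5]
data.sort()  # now [-5, -5, -2, 0]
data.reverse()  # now [0, -2, -5, -5]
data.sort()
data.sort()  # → [-5, -5, -2, 0]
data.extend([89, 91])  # [-5, -5, -2, 0, 89, 91]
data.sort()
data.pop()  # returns 91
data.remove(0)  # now [-5, -5, -2, 89]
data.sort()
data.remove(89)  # [-5, -5, -2]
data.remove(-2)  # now [-5, -5]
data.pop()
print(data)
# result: [-5]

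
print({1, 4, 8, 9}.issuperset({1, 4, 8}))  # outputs True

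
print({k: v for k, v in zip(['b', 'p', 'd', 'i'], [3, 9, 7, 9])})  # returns {'b': 3, 'p': 9, 'd': 7, 'i': 9}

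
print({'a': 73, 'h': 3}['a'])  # 73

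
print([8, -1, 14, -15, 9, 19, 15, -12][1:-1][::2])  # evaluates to [-1, -15, 19]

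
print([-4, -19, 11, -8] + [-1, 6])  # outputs [-4, -19, 11, -8, -1, 6]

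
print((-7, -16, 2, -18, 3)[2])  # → 2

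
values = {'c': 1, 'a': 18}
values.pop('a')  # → 18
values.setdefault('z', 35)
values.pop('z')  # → 35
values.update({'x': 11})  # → {'c': 1, 'x': 11}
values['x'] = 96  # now {'c': 1, 'x': 96}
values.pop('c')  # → 1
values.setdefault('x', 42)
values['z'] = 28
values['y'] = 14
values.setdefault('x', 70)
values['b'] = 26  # {'x': 96, 'z': 28, 'y': 14, 'b': 26}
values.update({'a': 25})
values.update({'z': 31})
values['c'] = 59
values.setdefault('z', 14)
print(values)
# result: {'x': 96, 'z': 31, 'y': 14, 'b': 26, 'a': 25, 'c': 59}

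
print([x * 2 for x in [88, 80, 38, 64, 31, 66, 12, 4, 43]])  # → [176, 160, 76, 128, 62, 132, 24, 8, 86]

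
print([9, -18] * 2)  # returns [9, -18, 9, -18]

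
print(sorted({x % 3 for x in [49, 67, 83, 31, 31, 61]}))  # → [1, 2]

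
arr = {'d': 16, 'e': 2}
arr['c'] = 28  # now {'d': 16, 'e': 2, 'c': 28}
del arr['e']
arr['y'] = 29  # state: {'d': 16, 'c': 28, 'y': 29}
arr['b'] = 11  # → {'d': 16, 'c': 28, 'y': 29, 'b': 11}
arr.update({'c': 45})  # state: {'d': 16, 'c': 45, 'y': 29, 'b': 11}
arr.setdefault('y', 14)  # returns 29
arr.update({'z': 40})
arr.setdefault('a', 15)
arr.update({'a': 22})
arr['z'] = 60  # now {'d': 16, 'c': 45, 'y': 29, 'b': 11, 'z': 60, 'a': 22}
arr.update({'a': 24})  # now {'d': 16, 'c': 45, 'y': 29, 'b': 11, 'z': 60, 'a': 24}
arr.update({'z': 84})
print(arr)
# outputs {'d': 16, 'c': 45, 'y': 29, 'b': 11, 'z': 84, 'a': 24}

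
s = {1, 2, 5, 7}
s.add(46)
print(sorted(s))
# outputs [1, 2, 5, 7, 46]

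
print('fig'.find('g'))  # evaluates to 2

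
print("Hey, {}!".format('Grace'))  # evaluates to Hey, Grace!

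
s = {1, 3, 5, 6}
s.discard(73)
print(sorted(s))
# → [1, 3, 5, 6]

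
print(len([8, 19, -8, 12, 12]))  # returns 5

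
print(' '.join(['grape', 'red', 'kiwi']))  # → grape red kiwi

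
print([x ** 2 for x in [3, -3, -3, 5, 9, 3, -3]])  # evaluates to [9, 9, 9, 25, 81, 9, 9]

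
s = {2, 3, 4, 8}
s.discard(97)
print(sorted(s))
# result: [2, 3, 4, 8]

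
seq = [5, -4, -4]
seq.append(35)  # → [5, -4, -4, 35]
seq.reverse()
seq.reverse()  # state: [5, -4, -4, 35]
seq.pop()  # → 35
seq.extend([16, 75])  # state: [5, -4, -4, 16, 75]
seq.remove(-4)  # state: [5, -4, 16, 75]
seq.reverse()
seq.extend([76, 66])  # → [75, 16, -4, 5, 76, 66]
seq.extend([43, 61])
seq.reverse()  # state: [61, 43, 66, 76, 5, -4, 16, 75]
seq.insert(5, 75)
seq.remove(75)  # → [61, 43, 66, 76, 5, -4, 16, 75]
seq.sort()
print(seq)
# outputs [-4, 5, 16, 43, 61, 66, 75, 76]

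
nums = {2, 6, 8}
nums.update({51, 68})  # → {2, 6, 8, 51, 68}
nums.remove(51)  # {2, 6, 8, 68}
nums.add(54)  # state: {2, 6, 8, 54, 68}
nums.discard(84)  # {2, 6, 8, 54, 68}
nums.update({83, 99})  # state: {2, 6, 8, 54, 68, 83, 99}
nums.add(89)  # {2, 6, 8, 54, 68, 83, 89, 99}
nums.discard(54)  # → {2, 6, 8, 68, 83, 89, 99}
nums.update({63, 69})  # {2, 6, 8, 63, 68, 69, 83, 89, 99}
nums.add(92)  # {2, 6, 8, 63, 68, 69, 83, 89, 92, 99}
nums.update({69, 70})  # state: {2, 6, 8, 63, 68, 69, 70, 83, 89, 92, 99}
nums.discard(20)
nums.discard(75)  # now {2, 6, 8, 63, 68, 69, 70, 83, 89, 92, 99}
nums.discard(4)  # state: {2, 6, 8, 63, 68, 69, 70, 83, 89, 92, 99}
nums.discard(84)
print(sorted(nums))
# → [2, 6, 8, 63, 68, 69, 70, 83, 89, 92, 99]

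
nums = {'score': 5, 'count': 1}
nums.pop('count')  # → 1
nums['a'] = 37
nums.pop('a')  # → 37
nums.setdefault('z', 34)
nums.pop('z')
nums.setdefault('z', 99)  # 99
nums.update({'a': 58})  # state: {'score': 5, 'z': 99, 'a': 58}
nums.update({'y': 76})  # {'score': 5, 'z': 99, 'a': 58, 'y': 76}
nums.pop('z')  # 99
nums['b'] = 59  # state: {'score': 5, 'a': 58, 'y': 76, 'b': 59}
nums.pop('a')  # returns 58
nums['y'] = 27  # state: {'score': 5, 'y': 27, 'b': 59}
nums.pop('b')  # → 59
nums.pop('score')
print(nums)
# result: {'y': 27}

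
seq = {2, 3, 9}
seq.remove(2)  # {3, 9}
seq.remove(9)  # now {3}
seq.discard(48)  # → {3}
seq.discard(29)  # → {3}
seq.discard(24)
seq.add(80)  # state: {3, 80}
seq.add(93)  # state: {3, 80, 93}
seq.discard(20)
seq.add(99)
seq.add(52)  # {3, 52, 80, 93, 99}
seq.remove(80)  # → {3, 52, 93, 99}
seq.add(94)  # {3, 52, 93, 94, 99}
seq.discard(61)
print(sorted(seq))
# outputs [3, 52, 93, 94, 99]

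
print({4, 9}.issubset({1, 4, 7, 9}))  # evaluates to True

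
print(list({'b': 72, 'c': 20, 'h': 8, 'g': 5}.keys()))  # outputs ['b', 'c', 'h', 'g']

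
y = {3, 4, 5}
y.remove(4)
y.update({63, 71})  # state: {3, 5, 63, 71}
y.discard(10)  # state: {3, 5, 63, 71}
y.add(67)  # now {3, 5, 63, 67, 71}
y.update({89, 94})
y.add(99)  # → {3, 5, 63, 67, 71, 89, 94, 99}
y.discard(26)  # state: {3, 5, 63, 67, 71, 89, 94, 99}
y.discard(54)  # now {3, 5, 63, 67, 71, 89, 94, 99}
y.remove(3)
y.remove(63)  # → {5, 67, 71, 89, 94, 99}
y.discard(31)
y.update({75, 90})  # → {5, 67, 71, 75, 89, 90, 94, 99}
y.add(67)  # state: {5, 67, 71, 75, 89, 90, 94, 99}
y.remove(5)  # {67, 71, 75, 89, 90, 94, 99}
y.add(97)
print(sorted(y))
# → [67, 71, 75, 89, 90, 94, 97, 99]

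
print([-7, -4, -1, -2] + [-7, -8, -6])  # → [-7, -4, -1, -2, -7, -8, -6]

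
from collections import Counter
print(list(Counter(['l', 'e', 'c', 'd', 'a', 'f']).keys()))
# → ['l', 'e', 'c', 'd', 'a', 'f']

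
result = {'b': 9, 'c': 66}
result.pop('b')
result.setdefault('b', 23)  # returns 23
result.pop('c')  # 66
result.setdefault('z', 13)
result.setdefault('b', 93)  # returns 23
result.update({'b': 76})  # {'b': 76, 'z': 13}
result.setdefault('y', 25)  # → 25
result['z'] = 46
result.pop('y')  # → 25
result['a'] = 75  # {'b': 76, 'z': 46, 'a': 75}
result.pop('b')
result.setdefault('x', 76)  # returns 76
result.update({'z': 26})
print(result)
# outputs {'z': 26, 'a': 75, 'x': 76}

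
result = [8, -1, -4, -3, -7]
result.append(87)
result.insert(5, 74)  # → [8, -1, -4, -3, -7, 74, 87]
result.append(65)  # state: [8, -1, -4, -3, -7, 74, 87, 65]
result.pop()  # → 65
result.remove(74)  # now [8, -1, -4, -3, -7, 87]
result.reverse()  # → [87, -7, -3, -4, -1, 8]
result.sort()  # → [-7, -4, -3, -1, 8, 87]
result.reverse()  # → [87, 8, -1, -3, -4, -7]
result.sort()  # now [-7, -4, -3, -1, 8, 87]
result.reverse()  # [87, 8, -1, -3, -4, -7]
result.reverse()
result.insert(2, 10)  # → [-7, -4, 10, -3, -1, 8, 87]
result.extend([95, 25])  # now [-7, -4, 10, -3, -1, 8, 87, 95, 25]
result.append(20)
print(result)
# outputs [-7, -4, 10, -3, -1, 8, 87, 95, 25, 20]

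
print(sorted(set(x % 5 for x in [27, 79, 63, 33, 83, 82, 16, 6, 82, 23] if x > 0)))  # [1, 2, 3, 4]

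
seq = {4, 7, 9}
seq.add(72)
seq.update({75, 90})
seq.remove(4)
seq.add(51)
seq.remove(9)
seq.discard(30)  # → {7, 51, 72, 75, 90}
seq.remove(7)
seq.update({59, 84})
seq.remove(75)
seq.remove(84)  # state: {51, 59, 72, 90}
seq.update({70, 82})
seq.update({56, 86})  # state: {51, 56, 59, 70, 72, 82, 86, 90}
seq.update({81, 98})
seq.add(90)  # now {51, 56, 59, 70, 72, 81, 82, 86, 90, 98}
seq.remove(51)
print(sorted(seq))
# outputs [56, 59, 70, 72, 81, 82, 86, 90, 98]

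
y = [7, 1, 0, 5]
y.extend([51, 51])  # [7, 1, 0, 5, 51, 51]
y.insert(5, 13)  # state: [7, 1, 0, 5, 51, 13, 51]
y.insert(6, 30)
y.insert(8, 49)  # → [7, 1, 0, 5, 51, 13, 30, 51, 49]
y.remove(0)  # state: [7, 1, 5, 51, 13, 30, 51, 49]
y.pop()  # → 49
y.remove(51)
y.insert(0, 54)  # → [54, 7, 1, 5, 13, 30, 51]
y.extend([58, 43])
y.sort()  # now [1, 5, 7, 13, 30, 43, 51, 54, 58]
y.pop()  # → 58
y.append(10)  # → [1, 5, 7, 13, 30, 43, 51, 54, 10]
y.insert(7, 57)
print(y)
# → [1, 5, 7, 13, 30, 43, 51, 57, 54, 10]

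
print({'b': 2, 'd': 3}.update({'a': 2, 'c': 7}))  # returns None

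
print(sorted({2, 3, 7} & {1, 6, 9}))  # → []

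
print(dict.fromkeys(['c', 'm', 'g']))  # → {'c': None, 'm': None, 'g': None}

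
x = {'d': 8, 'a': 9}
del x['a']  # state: {'d': 8}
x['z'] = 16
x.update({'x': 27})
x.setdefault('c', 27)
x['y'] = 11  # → {'d': 8, 'z': 16, 'x': 27, 'c': 27, 'y': 11}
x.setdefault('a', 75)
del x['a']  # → {'d': 8, 'z': 16, 'x': 27, 'c': 27, 'y': 11}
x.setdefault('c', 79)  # 27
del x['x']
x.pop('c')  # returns 27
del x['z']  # {'d': 8, 'y': 11}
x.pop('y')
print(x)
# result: {'d': 8}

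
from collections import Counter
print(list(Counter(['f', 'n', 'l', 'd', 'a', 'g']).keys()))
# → ['f', 'n', 'l', 'd', 'a', 'g']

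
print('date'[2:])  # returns te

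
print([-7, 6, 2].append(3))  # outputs None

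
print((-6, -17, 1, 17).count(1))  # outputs 1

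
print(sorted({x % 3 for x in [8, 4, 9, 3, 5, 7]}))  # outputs [0, 1, 2]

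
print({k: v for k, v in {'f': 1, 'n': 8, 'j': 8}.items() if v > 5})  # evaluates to {'n': 8, 'j': 8}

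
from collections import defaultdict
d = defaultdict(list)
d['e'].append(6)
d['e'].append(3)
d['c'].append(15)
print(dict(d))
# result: {'e': [6, 3], 'c': [15]}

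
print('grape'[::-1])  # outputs eparg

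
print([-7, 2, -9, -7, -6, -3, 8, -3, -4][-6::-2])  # [-7, 2]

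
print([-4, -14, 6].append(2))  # None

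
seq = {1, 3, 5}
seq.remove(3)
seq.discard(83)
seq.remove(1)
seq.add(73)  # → {5, 73}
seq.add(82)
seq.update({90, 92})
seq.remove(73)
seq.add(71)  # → {5, 71, 82, 90, 92}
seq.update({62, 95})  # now {5, 62, 71, 82, 90, 92, 95}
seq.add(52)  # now {5, 52, 62, 71, 82, 90, 92, 95}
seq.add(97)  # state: {5, 52, 62, 71, 82, 90, 92, 95, 97}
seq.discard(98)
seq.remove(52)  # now {5, 62, 71, 82, 90, 92, 95, 97}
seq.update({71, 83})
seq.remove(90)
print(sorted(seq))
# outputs [5, 62, 71, 82, 83, 92, 95, 97]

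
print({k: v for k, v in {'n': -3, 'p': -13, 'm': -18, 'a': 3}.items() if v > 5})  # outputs {}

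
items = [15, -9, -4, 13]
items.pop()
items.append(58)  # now [15, -9, -4, 58]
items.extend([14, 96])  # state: [15, -9, -4, 58, 14, 96]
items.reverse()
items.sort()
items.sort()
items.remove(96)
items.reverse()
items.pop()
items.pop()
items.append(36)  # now [58, 15, 14, 36]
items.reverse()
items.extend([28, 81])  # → [36, 14, 15, 58, 28, 81]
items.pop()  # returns 81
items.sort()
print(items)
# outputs [14, 15, 28, 36, 58]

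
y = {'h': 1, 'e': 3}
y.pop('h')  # 1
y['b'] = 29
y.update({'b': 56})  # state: {'e': 3, 'b': 56}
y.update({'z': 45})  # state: {'e': 3, 'b': 56, 'z': 45}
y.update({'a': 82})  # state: {'e': 3, 'b': 56, 'z': 45, 'a': 82}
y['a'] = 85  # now {'e': 3, 'b': 56, 'z': 45, 'a': 85}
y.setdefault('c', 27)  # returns 27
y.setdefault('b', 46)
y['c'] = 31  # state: {'e': 3, 'b': 56, 'z': 45, 'a': 85, 'c': 31}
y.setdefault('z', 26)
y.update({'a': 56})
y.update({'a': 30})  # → {'e': 3, 'b': 56, 'z': 45, 'a': 30, 'c': 31}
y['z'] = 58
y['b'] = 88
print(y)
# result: {'e': 3, 'b': 88, 'z': 58, 'a': 30, 'c': 31}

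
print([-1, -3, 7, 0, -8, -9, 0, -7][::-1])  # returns [-7, 0, -9, -8, 0, 7, -3, -1]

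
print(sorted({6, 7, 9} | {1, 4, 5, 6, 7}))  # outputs [1, 4, 5, 6, 7, 9]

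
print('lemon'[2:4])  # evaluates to mo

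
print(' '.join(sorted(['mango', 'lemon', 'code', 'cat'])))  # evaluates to cat code lemon mango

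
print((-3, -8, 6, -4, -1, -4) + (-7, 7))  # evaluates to (-3, -8, 6, -4, -1, -4, -7, 7)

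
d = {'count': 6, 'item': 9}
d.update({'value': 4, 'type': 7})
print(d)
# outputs {'count': 6, 'item': 9, 'value': 4, 'type': 7}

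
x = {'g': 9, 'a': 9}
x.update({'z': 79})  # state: {'g': 9, 'a': 9, 'z': 79}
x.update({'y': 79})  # {'g': 9, 'a': 9, 'z': 79, 'y': 79}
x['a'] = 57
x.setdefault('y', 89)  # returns 79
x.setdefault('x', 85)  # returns 85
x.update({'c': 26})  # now {'g': 9, 'a': 57, 'z': 79, 'y': 79, 'x': 85, 'c': 26}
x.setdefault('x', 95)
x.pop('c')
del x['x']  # {'g': 9, 'a': 57, 'z': 79, 'y': 79}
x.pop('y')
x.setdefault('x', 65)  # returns 65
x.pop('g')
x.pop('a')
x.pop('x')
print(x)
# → {'z': 79}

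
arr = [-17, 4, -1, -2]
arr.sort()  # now [-17, -2, -1, 4]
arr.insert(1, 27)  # [-17, 27, -2, -1, 4]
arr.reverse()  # [4, -1, -2, 27, -17]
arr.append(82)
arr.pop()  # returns 82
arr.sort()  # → [-17, -2, -1, 4, 27]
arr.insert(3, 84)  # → [-17, -2, -1, 84, 4, 27]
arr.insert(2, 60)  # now [-17, -2, 60, -1, 84, 4, 27]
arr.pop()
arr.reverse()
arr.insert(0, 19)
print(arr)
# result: [19, 4, 84, -1, 60, -2, -17]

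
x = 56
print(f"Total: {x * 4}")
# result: Total: 224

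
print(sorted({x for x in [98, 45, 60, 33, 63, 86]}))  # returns [33, 45, 60, 63, 86, 98]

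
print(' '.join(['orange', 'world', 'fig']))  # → orange world fig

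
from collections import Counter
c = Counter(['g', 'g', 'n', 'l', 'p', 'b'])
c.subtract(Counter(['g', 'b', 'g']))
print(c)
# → Counter({'n': 1, 'l': 1, 'p': 1, 'g': 0, 'b': 0})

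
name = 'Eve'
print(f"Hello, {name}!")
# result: Hello, Eve!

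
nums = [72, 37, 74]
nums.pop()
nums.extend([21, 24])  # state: [72, 37, 21, 24]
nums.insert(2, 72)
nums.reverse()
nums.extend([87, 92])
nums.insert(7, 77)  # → [24, 21, 72, 37, 72, 87, 92, 77]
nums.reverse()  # [77, 92, 87, 72, 37, 72, 21, 24]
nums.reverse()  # [24, 21, 72, 37, 72, 87, 92, 77]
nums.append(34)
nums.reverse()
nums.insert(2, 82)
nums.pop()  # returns 24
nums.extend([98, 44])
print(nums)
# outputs [34, 77, 82, 92, 87, 72, 37, 72, 21, 98, 44]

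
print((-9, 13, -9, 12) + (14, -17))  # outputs (-9, 13, -9, 12, 14, -17)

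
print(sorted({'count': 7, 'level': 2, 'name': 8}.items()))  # [('count', 7), ('level', 2), ('name', 8)]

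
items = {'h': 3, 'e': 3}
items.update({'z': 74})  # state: {'h': 3, 'e': 3, 'z': 74}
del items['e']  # {'h': 3, 'z': 74}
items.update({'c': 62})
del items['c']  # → {'h': 3, 'z': 74}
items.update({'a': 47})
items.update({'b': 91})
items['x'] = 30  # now {'h': 3, 'z': 74, 'a': 47, 'b': 91, 'x': 30}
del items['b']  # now {'h': 3, 'z': 74, 'a': 47, 'x': 30}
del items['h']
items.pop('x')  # 30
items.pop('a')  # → 47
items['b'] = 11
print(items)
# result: {'z': 74, 'b': 11}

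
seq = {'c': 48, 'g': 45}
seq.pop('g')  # 45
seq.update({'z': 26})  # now {'c': 48, 'z': 26}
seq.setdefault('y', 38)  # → 38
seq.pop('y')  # 38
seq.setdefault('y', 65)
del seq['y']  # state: {'c': 48, 'z': 26}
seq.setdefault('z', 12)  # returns 26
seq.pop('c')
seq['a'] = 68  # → {'z': 26, 'a': 68}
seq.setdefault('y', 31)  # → 31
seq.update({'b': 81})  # {'z': 26, 'a': 68, 'y': 31, 'b': 81}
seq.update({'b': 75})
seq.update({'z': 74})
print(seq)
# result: {'z': 74, 'a': 68, 'y': 31, 'b': 75}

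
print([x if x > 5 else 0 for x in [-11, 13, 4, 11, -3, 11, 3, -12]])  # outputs [0, 13, 0, 11, 0, 11, 0, 0]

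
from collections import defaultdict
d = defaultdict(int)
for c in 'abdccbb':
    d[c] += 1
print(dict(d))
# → {'a': 1, 'b': 3, 'd': 1, 'c': 2}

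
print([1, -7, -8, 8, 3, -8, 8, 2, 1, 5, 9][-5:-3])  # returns [8, 2]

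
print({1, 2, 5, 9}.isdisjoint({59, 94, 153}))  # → True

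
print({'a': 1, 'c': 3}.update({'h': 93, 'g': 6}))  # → None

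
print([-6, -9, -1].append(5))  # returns None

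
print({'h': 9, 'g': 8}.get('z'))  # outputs None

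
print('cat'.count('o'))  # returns 0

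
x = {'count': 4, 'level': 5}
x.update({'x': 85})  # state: {'count': 4, 'level': 5, 'x': 85}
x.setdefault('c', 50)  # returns 50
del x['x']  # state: {'count': 4, 'level': 5, 'c': 50}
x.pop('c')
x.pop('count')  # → 4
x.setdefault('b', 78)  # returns 78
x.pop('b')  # 78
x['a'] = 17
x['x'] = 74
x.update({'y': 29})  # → {'level': 5, 'a': 17, 'x': 74, 'y': 29}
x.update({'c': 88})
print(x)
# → {'level': 5, 'a': 17, 'x': 74, 'y': 29, 'c': 88}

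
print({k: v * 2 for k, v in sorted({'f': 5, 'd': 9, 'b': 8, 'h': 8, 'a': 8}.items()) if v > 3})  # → {'a': 16, 'b': 16, 'd': 18, 'f': 10, 'h': 16}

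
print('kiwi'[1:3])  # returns iw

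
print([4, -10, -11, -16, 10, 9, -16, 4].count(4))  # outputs 2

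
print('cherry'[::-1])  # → yrrehc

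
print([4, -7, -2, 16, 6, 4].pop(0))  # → 4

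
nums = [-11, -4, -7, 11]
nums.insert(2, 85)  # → [-11, -4, 85, -7, 11]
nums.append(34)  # [-11, -4, 85, -7, 11, 34]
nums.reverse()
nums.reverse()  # [-11, -4, 85, -7, 11, 34]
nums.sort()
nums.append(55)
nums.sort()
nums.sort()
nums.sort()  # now [-11, -7, -4, 11, 34, 55, 85]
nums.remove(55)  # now [-11, -7, -4, 11, 34, 85]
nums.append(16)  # [-11, -7, -4, 11, 34, 85, 16]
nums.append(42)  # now [-11, -7, -4, 11, 34, 85, 16, 42]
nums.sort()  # [-11, -7, -4, 11, 16, 34, 42, 85]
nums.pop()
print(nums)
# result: [-11, -7, -4, 11, 16, 34, 42]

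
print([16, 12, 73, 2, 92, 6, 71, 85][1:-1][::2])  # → [12, 2, 6]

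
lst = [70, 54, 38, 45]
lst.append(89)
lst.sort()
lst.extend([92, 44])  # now [38, 45, 54, 70, 89, 92, 44]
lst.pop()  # 44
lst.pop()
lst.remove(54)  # [38, 45, 70, 89]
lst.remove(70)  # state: [38, 45, 89]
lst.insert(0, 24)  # [24, 38, 45, 89]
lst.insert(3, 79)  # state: [24, 38, 45, 79, 89]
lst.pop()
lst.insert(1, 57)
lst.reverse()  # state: [79, 45, 38, 57, 24]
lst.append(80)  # [79, 45, 38, 57, 24, 80]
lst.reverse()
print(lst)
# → [80, 24, 57, 38, 45, 79]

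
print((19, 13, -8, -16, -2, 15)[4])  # -2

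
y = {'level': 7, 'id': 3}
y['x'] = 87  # {'level': 7, 'id': 3, 'x': 87}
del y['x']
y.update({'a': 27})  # {'level': 7, 'id': 3, 'a': 27}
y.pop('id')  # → 3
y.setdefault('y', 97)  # 97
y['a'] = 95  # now {'level': 7, 'a': 95, 'y': 97}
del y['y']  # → {'level': 7, 'a': 95}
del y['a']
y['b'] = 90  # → {'level': 7, 'b': 90}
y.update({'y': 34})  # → {'level': 7, 'b': 90, 'y': 34}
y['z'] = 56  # {'level': 7, 'b': 90, 'y': 34, 'z': 56}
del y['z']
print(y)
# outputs {'level': 7, 'b': 90, 'y': 34}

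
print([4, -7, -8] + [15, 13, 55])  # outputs [4, -7, -8, 15, 13, 55]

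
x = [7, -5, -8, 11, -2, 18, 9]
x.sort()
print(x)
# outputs [-8, -5, -2, 7, 9, 11, 18]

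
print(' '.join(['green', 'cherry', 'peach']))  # green cherry peach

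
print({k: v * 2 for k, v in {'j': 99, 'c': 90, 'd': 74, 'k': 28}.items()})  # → {'j': 198, 'c': 180, 'd': 148, 'k': 56}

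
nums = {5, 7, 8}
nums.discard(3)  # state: {5, 7, 8}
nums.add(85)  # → {5, 7, 8, 85}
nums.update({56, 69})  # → {5, 7, 8, 56, 69, 85}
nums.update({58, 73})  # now {5, 7, 8, 56, 58, 69, 73, 85}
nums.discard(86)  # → {5, 7, 8, 56, 58, 69, 73, 85}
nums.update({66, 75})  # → {5, 7, 8, 56, 58, 66, 69, 73, 75, 85}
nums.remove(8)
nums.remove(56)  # {5, 7, 58, 66, 69, 73, 75, 85}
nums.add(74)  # {5, 7, 58, 66, 69, 73, 74, 75, 85}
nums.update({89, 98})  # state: {5, 7, 58, 66, 69, 73, 74, 75, 85, 89, 98}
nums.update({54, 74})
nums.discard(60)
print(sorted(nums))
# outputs [5, 7, 54, 58, 66, 69, 73, 74, 75, 85, 89, 98]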